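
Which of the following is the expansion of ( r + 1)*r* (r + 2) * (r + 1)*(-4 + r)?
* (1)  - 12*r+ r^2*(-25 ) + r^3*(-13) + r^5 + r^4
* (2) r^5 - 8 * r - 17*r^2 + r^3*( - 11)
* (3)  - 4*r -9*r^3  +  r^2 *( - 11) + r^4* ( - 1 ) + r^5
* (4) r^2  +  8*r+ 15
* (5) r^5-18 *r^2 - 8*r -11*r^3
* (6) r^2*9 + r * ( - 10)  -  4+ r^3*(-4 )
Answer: 5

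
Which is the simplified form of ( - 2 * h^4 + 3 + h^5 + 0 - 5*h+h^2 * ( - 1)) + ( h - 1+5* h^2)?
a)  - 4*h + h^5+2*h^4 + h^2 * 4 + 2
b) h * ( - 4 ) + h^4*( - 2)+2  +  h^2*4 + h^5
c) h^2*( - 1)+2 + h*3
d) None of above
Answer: b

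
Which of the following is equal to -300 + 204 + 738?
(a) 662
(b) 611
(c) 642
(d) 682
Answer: c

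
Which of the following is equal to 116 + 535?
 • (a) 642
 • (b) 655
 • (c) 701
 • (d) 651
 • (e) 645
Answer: d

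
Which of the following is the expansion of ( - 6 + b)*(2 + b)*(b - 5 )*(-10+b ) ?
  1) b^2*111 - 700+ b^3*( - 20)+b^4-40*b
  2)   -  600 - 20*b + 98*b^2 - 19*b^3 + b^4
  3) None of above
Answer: 2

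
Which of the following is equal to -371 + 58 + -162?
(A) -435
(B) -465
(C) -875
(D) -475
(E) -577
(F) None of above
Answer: D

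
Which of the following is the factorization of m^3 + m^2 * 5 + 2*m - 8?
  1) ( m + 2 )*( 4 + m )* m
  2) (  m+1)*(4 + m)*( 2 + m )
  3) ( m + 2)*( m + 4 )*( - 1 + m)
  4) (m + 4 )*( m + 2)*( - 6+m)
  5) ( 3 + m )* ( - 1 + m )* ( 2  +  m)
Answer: 3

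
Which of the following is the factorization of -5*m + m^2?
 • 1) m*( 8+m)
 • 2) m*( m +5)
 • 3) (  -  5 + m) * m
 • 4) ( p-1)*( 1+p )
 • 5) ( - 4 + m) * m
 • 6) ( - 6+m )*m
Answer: 3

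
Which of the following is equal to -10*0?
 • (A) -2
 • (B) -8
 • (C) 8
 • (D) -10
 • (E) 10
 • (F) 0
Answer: F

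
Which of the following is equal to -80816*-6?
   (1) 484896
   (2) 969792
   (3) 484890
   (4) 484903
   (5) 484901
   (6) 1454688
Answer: 1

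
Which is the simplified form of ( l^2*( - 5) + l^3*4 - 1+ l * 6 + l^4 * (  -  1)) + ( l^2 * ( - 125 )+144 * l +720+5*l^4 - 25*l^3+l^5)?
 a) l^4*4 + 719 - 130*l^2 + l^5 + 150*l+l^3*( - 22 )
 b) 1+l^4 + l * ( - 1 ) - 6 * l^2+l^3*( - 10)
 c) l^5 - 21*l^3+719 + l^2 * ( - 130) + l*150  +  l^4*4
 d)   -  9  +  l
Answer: c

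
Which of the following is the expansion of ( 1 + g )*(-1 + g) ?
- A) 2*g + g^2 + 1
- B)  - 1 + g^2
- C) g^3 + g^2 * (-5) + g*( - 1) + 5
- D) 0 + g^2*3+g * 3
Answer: B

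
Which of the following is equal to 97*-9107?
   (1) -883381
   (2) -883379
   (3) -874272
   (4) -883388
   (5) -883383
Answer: 2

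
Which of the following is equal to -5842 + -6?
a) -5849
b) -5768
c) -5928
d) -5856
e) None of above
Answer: e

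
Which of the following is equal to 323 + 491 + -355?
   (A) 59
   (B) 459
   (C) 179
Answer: B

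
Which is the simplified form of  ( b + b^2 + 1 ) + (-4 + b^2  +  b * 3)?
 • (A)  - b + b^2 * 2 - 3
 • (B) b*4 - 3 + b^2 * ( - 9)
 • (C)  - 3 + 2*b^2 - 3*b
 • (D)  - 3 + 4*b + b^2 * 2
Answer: D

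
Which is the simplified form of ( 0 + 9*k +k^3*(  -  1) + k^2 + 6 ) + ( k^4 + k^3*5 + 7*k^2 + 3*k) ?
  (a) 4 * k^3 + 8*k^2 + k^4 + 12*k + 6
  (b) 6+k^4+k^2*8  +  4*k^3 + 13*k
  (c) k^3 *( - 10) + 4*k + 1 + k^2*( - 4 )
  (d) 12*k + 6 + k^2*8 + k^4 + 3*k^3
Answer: a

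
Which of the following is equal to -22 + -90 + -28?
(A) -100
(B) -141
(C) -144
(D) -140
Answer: D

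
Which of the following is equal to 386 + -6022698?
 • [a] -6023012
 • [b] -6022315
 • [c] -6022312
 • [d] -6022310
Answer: c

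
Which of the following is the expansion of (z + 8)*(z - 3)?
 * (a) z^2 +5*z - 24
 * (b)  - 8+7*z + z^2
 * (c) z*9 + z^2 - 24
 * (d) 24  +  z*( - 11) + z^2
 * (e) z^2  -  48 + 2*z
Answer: a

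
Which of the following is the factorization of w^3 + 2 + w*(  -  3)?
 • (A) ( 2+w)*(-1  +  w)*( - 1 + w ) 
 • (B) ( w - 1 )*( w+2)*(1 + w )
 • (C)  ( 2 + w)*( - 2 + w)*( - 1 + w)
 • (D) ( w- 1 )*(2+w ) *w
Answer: A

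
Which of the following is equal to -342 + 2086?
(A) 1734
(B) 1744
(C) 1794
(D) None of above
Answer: B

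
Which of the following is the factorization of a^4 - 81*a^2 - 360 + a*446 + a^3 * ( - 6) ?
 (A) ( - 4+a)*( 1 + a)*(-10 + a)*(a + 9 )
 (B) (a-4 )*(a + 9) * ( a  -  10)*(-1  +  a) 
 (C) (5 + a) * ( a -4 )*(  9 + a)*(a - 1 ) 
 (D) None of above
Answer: B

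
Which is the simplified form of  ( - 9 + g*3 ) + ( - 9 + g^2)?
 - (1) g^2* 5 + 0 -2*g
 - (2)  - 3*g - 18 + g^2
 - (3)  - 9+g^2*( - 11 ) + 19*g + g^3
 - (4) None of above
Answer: 4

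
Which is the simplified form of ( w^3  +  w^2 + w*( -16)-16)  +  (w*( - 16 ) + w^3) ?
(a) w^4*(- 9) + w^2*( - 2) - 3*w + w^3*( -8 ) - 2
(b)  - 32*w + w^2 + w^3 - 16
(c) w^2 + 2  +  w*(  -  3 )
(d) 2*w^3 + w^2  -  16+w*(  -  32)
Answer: d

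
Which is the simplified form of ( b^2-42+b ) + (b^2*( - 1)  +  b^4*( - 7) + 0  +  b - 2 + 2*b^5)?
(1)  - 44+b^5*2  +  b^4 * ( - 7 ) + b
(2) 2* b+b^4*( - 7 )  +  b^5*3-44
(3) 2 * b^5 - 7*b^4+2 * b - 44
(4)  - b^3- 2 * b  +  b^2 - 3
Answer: 3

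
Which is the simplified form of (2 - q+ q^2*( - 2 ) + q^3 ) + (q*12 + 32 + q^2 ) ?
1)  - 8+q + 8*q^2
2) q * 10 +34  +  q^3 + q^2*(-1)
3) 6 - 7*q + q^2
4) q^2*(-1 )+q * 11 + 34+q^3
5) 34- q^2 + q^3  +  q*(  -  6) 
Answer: 4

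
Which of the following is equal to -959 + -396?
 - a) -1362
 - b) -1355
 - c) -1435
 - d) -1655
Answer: b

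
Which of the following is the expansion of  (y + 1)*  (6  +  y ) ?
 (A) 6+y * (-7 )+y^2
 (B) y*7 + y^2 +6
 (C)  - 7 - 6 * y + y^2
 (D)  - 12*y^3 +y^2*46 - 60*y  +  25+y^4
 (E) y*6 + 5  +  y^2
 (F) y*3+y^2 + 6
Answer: B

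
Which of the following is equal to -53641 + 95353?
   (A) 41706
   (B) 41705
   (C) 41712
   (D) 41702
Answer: C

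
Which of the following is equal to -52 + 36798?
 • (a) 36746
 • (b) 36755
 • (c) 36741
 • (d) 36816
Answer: a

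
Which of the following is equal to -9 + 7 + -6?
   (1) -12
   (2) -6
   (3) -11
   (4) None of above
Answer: 4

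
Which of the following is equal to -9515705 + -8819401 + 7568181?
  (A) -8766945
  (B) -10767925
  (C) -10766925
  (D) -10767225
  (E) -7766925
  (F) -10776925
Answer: C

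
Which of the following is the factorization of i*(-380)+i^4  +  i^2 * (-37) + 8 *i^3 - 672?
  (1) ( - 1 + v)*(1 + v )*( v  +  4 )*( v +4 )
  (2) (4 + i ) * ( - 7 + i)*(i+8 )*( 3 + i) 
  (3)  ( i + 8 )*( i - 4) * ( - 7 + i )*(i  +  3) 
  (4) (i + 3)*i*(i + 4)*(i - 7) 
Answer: 2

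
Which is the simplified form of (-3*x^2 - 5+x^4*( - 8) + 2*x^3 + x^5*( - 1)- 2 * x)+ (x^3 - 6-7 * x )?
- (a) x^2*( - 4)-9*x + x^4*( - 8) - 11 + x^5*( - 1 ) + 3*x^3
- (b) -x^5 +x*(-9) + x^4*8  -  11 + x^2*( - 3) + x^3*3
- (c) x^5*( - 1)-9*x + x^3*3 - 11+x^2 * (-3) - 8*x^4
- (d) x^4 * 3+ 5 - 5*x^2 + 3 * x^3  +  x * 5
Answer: c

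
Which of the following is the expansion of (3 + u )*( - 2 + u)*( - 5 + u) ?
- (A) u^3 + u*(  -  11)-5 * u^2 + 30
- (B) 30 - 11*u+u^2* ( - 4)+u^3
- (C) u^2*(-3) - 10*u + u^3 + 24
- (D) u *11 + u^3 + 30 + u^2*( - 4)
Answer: B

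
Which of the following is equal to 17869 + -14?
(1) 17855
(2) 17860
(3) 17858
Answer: 1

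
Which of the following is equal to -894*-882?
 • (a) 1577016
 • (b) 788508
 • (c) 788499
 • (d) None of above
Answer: b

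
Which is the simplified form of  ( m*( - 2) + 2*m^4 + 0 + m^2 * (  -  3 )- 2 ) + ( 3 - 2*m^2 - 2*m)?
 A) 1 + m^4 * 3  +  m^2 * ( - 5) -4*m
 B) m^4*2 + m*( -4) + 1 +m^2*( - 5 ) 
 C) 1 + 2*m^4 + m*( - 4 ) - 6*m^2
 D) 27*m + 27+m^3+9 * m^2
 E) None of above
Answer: B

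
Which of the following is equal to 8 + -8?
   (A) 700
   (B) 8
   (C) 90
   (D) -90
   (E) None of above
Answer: E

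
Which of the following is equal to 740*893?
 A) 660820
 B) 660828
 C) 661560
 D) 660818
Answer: A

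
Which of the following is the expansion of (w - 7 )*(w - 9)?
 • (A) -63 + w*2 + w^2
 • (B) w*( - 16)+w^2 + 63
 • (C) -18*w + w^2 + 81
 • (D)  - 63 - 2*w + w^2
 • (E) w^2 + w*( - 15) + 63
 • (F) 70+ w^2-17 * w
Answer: B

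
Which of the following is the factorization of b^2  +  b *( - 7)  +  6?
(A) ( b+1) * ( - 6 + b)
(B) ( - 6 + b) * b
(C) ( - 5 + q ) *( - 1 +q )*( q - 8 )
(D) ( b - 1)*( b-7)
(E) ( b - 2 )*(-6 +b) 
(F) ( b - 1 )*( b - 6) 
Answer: F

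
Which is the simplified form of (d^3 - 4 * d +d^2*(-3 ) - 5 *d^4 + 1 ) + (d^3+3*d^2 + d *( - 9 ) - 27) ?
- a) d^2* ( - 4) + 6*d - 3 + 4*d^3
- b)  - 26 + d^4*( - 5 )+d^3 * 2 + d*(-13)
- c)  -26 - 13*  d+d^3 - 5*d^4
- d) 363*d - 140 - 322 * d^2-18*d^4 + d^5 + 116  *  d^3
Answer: b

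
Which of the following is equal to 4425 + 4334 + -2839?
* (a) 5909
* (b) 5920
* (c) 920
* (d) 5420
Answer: b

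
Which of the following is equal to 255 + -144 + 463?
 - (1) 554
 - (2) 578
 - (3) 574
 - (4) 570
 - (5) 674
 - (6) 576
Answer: 3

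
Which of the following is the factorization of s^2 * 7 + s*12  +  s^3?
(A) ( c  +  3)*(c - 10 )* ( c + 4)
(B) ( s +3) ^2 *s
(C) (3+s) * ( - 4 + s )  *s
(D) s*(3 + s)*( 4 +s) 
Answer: D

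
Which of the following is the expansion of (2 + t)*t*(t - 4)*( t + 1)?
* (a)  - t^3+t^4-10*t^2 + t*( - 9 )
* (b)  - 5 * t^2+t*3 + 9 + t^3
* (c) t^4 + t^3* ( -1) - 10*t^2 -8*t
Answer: c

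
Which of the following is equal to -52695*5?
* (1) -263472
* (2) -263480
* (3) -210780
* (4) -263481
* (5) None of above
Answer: 5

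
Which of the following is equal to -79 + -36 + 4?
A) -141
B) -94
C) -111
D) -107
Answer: C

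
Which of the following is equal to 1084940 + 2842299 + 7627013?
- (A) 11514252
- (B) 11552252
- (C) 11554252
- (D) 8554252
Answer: C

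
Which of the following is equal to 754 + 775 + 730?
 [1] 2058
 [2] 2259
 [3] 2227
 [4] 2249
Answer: 2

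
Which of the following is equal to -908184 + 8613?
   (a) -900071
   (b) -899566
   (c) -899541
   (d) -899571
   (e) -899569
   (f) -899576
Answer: d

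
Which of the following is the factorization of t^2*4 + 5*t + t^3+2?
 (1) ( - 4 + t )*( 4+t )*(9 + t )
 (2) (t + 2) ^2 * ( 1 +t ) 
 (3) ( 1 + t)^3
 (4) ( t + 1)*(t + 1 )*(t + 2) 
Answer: 4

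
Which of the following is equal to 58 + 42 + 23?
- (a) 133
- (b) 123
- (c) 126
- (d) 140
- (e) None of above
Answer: b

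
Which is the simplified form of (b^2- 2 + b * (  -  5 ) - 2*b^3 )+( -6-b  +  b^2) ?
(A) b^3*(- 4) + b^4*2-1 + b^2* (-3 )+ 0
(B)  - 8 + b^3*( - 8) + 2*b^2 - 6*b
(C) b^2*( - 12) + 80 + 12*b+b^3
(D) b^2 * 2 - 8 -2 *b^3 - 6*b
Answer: D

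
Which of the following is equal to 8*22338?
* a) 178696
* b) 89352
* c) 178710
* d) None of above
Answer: d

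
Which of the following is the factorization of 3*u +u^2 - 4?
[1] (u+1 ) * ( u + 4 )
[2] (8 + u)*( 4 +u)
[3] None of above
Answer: 3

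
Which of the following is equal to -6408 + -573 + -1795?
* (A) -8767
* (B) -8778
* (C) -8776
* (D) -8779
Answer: C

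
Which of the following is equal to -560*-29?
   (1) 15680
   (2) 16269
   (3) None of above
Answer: 3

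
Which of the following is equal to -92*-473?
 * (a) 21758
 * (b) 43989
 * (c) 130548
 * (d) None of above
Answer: d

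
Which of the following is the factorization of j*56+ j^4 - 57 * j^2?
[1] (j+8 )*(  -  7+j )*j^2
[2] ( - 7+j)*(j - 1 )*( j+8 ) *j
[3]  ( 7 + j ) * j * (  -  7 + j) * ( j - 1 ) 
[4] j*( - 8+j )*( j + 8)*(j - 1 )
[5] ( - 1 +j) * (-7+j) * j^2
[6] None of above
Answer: 2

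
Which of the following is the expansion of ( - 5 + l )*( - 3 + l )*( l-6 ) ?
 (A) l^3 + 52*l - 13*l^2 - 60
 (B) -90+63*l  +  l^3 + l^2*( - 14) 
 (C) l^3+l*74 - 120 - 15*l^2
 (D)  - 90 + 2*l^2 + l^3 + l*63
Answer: B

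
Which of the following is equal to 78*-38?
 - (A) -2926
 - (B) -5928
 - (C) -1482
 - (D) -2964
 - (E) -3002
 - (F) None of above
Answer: D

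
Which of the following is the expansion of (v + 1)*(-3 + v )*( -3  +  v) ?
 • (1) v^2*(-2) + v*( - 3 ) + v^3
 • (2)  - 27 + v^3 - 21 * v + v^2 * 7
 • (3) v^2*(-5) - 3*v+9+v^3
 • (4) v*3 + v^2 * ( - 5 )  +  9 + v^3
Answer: 4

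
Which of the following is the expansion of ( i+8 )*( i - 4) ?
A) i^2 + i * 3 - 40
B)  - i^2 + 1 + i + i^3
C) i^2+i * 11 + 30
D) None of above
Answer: D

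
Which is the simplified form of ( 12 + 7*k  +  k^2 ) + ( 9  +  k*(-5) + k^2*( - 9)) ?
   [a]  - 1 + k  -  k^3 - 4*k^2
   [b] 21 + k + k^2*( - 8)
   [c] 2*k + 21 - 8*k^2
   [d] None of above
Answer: c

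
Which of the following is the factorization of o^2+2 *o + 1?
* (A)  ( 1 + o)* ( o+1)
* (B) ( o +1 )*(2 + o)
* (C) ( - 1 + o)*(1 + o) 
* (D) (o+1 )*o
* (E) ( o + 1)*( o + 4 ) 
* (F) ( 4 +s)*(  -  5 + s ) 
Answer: A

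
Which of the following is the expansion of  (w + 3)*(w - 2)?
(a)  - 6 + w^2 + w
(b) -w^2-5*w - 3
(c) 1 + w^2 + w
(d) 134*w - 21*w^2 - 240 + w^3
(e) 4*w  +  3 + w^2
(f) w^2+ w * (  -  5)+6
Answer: a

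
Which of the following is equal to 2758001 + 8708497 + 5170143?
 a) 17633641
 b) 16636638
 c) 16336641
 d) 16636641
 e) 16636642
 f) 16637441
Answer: d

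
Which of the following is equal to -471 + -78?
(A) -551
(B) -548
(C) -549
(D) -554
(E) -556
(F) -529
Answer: C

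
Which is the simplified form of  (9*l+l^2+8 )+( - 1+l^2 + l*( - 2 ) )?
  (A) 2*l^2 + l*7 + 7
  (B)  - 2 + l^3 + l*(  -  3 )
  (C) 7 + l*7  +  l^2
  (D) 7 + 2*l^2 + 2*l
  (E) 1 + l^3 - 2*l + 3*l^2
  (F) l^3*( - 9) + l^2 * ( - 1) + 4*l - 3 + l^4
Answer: A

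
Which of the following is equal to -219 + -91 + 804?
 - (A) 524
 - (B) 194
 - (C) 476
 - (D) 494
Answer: D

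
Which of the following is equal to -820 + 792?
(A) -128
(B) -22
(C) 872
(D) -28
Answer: D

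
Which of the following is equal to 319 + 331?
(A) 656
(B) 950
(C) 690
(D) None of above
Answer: D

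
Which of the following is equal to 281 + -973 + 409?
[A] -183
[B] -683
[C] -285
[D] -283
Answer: D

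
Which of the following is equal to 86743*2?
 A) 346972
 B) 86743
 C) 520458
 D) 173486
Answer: D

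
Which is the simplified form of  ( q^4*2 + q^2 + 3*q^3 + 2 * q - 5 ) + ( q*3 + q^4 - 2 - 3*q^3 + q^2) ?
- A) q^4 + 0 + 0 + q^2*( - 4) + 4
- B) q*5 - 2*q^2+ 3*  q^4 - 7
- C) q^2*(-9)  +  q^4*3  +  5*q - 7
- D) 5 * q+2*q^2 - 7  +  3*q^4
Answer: D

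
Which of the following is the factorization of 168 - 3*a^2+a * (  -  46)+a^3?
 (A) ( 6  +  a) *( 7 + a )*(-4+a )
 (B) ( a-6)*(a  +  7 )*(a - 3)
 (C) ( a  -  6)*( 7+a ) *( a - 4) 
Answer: C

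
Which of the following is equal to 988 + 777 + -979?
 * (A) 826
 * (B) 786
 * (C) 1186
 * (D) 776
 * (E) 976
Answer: B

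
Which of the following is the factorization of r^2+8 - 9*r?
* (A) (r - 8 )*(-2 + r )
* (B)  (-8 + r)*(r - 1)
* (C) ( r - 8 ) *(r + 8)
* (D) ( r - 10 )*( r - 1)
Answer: B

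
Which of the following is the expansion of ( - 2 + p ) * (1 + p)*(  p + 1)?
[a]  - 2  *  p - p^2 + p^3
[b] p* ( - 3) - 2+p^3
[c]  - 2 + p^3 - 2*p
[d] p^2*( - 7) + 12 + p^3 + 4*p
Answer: b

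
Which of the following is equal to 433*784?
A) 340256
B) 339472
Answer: B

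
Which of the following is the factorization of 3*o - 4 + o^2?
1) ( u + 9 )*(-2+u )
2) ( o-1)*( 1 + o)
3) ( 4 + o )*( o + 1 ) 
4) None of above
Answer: 4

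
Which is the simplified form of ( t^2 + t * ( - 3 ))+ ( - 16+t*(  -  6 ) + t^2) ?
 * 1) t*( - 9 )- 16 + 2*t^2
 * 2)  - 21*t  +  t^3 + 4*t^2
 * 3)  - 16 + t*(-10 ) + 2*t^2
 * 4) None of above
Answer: 1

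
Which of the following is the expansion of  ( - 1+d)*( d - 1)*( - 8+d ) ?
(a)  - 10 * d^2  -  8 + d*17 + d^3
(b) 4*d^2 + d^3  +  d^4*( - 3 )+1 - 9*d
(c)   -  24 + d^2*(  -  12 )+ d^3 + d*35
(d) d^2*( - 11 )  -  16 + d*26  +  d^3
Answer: a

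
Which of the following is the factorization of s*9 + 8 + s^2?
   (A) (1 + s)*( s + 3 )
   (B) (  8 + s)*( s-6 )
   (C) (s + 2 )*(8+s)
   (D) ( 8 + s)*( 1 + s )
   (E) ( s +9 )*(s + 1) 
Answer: D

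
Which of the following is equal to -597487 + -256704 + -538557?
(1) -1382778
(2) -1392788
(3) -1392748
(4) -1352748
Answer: 3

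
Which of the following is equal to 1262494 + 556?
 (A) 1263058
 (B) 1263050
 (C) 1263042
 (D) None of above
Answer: B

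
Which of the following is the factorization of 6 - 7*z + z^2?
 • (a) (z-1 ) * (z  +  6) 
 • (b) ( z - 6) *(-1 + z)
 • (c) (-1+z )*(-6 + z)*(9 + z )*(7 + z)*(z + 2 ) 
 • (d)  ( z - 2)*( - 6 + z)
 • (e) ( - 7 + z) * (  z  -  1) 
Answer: b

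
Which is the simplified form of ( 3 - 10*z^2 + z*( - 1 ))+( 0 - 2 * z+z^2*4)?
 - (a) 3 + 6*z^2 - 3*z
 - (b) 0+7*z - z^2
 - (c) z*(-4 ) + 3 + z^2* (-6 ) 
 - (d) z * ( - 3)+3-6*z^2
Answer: d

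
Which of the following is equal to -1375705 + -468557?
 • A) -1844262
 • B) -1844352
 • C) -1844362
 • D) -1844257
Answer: A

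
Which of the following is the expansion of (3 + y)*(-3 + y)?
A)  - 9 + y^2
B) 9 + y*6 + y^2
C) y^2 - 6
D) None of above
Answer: A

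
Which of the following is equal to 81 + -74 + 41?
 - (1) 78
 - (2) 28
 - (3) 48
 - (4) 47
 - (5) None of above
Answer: 3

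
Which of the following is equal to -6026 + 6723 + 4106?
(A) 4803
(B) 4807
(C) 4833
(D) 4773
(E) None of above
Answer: A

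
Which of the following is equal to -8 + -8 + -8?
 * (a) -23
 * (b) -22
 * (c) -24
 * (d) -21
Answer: c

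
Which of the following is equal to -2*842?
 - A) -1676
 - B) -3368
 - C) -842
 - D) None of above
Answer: D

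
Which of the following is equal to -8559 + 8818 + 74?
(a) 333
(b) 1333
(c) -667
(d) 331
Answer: a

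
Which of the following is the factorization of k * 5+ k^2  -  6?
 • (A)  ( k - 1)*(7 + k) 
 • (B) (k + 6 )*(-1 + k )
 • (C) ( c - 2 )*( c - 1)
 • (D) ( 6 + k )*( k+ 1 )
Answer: B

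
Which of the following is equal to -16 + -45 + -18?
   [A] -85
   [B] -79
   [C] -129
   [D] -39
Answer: B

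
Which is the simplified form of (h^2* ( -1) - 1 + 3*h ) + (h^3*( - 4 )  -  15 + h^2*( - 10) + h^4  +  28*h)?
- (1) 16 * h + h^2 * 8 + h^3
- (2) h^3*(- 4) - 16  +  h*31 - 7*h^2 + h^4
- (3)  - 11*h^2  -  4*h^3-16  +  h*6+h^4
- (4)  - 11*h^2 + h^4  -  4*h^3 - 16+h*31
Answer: 4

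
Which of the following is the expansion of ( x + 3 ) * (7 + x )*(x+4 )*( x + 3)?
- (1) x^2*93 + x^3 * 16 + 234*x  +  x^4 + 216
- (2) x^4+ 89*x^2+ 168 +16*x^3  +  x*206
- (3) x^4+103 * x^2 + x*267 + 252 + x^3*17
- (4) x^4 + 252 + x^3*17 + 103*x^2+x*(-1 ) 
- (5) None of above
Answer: 3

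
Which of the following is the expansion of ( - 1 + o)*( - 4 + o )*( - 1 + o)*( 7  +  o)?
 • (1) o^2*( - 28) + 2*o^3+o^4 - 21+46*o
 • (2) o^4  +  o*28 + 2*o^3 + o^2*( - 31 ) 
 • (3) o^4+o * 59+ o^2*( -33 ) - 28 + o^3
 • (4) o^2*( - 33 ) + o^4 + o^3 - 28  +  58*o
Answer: 3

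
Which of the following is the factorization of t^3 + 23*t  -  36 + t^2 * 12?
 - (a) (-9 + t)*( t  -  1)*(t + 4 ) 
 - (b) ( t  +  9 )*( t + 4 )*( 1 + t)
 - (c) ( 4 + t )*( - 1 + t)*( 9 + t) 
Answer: c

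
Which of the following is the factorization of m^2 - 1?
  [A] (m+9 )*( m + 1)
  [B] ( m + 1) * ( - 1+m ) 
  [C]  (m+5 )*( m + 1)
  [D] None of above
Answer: B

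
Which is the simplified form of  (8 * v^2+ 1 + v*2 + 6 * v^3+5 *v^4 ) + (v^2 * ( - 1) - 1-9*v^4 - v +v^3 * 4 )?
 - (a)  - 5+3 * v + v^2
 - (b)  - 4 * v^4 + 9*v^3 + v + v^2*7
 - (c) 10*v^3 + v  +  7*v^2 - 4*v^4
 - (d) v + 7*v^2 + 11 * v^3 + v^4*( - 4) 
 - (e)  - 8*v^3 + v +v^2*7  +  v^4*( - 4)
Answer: c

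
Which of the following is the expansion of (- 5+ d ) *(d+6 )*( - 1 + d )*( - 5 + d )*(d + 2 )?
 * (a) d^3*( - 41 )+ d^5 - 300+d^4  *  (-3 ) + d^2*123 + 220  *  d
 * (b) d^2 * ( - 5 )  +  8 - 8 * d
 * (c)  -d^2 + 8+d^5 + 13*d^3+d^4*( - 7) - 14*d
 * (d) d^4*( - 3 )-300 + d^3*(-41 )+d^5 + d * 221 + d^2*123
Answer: a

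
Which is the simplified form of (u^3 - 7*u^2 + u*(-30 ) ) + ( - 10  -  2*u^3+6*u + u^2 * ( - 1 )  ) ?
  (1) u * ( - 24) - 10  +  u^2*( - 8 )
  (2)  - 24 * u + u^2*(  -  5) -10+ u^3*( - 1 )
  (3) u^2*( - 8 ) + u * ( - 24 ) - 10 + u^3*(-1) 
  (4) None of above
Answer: 3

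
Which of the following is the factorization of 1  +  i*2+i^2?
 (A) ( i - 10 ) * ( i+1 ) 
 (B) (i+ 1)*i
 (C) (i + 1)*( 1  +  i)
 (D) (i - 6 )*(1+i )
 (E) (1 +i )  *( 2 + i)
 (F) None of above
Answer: C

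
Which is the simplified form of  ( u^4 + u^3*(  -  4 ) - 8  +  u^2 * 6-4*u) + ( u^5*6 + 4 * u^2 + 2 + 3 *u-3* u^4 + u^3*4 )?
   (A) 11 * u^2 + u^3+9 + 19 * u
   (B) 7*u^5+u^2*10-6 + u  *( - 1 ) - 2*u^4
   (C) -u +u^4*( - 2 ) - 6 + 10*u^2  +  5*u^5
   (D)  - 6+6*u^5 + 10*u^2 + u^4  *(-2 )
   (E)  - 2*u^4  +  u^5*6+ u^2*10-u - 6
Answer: E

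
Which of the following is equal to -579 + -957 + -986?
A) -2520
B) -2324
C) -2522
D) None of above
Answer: C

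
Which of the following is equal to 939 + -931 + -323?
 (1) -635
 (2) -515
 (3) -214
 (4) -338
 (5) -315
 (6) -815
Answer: 5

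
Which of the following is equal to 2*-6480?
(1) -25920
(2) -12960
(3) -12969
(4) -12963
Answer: 2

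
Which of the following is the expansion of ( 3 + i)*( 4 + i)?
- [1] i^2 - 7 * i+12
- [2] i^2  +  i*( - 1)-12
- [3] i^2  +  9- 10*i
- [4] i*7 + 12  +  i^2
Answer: 4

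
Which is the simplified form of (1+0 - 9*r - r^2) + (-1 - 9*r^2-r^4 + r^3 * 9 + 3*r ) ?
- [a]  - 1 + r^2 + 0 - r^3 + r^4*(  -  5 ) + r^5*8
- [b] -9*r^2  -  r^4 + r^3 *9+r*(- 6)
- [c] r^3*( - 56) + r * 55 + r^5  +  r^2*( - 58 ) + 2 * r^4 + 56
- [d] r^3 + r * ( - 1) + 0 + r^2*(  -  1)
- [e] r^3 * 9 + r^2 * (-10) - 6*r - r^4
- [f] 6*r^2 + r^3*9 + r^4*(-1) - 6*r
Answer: e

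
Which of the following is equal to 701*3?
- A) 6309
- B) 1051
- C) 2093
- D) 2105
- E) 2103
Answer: E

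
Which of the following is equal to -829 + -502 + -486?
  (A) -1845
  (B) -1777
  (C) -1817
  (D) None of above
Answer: C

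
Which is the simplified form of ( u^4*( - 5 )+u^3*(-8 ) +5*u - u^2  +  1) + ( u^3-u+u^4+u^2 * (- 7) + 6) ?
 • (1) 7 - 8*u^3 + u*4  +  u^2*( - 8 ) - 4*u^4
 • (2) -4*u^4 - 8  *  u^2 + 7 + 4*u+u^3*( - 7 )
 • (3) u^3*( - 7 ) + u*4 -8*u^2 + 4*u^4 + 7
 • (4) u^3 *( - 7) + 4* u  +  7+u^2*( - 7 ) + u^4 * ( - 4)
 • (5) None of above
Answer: 2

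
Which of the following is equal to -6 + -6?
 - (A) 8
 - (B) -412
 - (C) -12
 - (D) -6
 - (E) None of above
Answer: C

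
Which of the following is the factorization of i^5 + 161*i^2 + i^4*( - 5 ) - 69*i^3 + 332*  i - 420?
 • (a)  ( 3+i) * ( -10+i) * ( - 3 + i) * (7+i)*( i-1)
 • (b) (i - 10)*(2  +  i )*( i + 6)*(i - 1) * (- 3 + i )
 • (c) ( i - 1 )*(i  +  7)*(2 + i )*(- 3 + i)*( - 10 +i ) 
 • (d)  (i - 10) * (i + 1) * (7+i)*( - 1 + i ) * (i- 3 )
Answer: c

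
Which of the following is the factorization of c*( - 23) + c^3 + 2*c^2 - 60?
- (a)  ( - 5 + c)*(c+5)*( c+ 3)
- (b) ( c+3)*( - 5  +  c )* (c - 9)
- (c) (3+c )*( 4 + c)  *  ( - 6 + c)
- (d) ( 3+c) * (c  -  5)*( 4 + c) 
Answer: d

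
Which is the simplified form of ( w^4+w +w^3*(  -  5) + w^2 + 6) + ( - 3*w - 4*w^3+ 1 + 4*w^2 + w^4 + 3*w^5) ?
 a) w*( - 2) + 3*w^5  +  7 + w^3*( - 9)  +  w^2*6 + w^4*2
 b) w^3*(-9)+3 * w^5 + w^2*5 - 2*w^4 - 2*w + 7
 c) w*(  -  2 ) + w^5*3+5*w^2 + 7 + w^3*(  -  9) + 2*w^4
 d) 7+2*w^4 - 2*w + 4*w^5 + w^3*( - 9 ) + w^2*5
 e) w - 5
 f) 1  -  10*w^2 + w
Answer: c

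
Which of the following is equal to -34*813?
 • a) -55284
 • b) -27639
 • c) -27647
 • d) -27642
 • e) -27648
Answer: d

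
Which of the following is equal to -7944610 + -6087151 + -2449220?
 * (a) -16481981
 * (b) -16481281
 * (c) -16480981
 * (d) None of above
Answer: c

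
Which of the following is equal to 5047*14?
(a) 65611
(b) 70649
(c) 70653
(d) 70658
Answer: d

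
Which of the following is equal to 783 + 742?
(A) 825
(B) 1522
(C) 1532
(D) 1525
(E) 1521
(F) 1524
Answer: D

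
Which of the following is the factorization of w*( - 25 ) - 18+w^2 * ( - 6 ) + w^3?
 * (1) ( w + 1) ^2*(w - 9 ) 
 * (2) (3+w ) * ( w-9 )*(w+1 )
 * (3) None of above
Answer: 3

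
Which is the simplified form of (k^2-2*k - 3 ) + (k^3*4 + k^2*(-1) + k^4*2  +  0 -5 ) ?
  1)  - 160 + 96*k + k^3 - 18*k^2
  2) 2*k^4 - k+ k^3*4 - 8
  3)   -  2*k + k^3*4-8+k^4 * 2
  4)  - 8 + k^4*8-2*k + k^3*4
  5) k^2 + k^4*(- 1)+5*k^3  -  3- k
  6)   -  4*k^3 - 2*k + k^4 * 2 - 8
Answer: 3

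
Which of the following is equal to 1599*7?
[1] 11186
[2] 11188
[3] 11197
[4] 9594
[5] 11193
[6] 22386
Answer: 5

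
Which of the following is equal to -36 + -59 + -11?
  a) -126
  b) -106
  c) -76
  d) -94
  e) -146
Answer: b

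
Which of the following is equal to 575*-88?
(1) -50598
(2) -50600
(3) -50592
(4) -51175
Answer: 2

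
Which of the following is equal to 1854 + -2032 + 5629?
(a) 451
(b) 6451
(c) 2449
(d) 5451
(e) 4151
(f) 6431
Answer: d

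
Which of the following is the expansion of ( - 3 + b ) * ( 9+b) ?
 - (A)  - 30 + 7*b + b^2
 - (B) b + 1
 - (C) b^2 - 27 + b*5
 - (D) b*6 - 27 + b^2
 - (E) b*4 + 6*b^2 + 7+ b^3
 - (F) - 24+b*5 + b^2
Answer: D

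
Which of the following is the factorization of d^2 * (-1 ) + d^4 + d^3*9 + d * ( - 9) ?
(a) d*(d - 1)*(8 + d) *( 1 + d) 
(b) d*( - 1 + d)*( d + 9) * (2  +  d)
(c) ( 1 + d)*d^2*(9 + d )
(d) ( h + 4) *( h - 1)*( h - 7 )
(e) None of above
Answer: e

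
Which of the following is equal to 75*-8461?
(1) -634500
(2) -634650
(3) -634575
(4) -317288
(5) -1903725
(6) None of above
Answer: 3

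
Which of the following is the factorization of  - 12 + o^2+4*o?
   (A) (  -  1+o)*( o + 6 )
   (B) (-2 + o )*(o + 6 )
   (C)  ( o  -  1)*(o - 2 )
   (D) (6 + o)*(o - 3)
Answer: B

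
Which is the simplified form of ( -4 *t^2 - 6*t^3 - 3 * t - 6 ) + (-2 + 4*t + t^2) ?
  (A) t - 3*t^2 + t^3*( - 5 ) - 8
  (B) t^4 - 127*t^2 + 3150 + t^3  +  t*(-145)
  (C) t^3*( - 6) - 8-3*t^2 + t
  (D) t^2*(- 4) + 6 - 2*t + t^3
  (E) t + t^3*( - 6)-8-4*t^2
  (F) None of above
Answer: C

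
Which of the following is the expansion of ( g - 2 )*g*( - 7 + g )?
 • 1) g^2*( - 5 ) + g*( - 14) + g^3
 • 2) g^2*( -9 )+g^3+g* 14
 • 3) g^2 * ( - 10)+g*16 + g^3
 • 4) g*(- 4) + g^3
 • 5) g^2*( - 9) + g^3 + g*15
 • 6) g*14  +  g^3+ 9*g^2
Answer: 2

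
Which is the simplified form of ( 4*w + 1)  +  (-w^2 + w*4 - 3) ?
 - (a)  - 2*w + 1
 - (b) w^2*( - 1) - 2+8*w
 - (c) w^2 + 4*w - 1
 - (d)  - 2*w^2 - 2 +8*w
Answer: b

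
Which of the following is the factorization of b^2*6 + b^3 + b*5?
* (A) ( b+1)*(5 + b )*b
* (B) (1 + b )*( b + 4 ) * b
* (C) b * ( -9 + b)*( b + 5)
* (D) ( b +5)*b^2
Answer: A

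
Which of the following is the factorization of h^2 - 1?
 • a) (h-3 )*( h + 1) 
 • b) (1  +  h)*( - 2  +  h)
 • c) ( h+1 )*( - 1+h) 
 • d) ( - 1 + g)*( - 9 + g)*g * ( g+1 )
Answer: c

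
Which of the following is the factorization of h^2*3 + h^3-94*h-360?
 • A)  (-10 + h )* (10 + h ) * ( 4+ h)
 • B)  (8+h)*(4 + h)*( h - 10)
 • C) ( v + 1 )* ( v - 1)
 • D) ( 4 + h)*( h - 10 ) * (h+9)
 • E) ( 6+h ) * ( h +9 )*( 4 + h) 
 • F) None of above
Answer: D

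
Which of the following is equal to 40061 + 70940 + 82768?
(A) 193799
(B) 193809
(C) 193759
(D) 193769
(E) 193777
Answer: D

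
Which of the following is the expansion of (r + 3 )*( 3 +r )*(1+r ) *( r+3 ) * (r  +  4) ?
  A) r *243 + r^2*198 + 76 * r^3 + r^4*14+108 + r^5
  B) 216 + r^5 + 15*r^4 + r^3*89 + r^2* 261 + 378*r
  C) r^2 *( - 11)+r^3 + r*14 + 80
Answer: A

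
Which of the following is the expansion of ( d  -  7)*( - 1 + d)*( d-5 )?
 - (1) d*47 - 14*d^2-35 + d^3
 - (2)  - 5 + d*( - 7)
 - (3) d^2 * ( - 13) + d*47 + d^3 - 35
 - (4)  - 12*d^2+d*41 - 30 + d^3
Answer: 3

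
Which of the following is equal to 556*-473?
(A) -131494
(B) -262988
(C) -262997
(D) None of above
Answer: B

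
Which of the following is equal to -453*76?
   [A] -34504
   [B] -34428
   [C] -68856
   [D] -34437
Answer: B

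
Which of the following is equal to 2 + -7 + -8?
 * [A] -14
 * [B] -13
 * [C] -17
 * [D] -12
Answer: B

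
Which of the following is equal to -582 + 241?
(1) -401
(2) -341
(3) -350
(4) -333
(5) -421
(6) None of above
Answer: 2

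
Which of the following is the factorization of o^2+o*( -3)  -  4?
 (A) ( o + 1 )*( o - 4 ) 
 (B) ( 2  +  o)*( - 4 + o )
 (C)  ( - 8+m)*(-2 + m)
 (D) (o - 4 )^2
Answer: A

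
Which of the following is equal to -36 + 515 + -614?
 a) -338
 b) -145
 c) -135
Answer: c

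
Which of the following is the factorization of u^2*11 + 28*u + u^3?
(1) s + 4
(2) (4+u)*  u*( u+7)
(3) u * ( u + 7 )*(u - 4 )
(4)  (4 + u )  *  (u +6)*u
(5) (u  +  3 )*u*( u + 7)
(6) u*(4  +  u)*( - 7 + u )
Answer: 2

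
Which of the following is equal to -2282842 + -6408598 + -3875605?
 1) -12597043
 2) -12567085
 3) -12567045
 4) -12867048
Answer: 3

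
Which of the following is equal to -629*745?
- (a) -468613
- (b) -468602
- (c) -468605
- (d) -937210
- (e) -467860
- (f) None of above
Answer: c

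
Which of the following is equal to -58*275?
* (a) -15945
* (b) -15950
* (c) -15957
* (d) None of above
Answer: b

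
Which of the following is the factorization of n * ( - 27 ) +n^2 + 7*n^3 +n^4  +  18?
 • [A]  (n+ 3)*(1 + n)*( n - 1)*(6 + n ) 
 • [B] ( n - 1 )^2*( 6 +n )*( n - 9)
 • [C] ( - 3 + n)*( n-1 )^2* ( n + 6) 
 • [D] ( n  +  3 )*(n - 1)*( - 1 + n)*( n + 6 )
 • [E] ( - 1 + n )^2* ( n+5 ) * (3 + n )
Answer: D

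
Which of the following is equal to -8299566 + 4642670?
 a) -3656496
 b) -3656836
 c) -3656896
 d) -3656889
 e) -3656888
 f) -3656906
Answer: c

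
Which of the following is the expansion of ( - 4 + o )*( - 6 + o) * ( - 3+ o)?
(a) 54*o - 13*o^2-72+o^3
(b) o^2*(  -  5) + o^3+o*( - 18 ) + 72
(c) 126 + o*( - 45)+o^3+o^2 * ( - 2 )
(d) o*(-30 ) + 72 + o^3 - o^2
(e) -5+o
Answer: a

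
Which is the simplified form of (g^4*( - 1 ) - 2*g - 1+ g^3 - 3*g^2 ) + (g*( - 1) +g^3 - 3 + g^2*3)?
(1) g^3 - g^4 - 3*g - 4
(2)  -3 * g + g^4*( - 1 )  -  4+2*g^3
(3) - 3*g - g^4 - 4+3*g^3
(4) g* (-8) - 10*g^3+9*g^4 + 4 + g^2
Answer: 2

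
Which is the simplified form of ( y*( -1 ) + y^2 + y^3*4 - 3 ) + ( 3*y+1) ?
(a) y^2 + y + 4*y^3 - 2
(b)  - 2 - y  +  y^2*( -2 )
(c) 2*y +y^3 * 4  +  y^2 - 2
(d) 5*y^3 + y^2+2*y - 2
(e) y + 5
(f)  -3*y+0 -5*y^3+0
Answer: c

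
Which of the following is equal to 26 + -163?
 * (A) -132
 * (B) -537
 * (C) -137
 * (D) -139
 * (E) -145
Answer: C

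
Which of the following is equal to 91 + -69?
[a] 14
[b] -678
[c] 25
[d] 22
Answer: d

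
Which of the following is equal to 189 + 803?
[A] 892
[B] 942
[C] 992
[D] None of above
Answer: C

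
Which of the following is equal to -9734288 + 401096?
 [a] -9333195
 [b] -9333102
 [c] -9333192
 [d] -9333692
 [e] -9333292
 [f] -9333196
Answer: c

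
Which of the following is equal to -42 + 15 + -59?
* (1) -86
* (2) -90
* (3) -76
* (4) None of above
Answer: 1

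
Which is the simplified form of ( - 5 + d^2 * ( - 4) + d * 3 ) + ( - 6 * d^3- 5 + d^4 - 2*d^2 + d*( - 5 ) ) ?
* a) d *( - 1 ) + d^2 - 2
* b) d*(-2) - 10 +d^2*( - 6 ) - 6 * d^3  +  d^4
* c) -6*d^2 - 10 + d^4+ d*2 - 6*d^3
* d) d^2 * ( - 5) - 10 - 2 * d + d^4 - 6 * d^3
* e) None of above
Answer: b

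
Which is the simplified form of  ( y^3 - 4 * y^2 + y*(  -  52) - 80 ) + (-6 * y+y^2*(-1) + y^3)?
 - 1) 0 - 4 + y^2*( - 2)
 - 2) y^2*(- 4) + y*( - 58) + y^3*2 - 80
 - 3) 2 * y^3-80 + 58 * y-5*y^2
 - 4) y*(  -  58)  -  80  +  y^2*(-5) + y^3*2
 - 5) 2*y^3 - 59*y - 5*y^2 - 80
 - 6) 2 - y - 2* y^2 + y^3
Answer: 4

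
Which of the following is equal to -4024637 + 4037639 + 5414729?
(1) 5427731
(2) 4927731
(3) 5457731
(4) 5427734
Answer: 1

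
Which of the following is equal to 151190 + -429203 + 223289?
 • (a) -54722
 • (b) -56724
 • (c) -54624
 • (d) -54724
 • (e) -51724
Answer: d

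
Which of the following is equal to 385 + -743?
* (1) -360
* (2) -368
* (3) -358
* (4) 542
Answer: 3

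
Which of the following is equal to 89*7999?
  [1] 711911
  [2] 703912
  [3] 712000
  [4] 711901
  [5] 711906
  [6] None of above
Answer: 1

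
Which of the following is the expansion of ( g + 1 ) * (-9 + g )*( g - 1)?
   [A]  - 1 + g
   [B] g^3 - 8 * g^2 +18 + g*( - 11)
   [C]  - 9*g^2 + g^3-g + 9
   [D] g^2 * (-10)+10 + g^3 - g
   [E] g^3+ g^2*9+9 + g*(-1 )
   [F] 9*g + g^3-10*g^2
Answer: C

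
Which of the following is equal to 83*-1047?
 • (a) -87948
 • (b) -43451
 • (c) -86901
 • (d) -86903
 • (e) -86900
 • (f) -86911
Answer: c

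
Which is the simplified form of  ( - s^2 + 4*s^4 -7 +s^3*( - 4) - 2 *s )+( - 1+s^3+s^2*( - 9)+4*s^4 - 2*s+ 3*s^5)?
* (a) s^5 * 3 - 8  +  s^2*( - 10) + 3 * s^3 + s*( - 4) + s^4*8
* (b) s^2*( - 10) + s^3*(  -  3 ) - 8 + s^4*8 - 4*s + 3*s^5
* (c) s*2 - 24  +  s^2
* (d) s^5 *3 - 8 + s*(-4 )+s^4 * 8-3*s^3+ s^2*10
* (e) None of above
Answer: b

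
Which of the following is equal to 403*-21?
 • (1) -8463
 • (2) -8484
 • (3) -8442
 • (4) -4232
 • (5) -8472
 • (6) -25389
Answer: 1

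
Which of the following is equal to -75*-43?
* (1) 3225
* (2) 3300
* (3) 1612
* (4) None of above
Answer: 1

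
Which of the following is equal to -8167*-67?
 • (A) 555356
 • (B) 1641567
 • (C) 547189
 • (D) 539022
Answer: C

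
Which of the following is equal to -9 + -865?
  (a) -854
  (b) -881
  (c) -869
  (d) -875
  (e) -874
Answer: e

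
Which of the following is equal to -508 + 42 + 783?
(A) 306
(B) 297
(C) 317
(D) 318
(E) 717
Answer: C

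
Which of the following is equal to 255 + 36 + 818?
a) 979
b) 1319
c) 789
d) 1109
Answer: d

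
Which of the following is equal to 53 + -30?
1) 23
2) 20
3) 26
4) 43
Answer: 1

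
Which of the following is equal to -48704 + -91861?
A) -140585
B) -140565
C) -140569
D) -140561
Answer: B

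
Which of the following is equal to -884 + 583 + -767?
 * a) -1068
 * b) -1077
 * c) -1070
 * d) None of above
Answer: a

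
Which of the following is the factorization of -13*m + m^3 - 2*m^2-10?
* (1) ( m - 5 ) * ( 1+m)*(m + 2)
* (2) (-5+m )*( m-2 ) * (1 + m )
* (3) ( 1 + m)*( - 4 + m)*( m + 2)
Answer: 1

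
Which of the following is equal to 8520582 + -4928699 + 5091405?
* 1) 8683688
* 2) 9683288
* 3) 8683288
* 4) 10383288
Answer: 3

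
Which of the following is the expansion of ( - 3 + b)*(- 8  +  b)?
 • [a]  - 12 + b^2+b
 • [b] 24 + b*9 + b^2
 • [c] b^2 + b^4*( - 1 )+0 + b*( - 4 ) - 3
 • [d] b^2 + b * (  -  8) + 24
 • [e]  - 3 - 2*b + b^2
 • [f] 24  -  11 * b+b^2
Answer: f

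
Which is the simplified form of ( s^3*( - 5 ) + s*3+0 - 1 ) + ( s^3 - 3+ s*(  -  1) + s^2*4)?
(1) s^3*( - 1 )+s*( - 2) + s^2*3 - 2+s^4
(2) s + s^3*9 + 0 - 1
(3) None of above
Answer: 3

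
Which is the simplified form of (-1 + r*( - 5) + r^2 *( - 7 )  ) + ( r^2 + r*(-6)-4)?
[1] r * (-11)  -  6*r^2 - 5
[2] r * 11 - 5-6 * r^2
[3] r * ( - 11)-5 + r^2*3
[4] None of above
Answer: 1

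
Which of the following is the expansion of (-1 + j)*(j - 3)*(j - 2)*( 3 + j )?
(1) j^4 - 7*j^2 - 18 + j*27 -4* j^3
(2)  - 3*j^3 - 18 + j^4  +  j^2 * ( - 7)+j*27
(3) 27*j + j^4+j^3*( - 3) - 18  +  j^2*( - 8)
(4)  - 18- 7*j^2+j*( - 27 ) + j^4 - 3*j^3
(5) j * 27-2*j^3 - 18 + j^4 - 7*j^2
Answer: 2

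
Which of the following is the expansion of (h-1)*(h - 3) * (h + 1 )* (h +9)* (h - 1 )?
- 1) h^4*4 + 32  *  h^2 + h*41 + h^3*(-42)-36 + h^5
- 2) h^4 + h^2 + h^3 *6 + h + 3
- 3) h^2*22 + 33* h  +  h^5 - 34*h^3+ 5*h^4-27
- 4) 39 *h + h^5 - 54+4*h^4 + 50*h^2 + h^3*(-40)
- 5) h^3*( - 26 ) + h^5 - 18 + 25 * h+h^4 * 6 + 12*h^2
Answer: 3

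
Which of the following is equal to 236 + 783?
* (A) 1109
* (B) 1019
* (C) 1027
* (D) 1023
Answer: B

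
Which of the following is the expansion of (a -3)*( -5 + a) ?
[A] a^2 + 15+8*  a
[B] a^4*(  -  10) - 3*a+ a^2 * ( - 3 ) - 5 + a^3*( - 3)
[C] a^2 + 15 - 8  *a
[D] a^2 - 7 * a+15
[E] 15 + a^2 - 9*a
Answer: C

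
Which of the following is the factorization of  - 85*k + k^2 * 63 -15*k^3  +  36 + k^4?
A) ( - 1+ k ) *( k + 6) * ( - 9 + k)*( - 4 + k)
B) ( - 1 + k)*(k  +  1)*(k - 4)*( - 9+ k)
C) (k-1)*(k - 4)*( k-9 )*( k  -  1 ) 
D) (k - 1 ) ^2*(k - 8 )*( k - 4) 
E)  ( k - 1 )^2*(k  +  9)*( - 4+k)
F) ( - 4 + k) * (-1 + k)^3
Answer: C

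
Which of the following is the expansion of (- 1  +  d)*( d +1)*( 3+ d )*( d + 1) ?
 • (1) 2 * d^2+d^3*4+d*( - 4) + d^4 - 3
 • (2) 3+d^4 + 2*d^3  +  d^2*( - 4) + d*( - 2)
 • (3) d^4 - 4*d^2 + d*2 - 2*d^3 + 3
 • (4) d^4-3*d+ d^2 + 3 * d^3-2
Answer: 1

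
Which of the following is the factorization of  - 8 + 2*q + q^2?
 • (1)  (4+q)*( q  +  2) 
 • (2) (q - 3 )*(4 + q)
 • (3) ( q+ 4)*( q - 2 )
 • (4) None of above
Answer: 3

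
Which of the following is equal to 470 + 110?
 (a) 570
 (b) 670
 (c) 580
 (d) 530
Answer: c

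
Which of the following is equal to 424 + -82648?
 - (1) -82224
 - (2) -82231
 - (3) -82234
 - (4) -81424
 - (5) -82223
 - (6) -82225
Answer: 1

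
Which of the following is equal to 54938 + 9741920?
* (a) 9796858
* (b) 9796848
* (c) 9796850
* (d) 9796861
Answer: a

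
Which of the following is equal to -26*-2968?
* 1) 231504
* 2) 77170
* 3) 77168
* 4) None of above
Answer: 3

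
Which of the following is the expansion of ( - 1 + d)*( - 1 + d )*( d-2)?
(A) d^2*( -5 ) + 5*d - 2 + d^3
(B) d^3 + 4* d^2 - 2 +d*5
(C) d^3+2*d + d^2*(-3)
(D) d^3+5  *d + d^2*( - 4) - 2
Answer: D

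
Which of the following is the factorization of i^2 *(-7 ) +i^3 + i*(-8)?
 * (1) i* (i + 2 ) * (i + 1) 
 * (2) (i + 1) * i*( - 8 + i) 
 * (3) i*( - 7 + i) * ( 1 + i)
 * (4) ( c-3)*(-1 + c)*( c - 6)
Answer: 2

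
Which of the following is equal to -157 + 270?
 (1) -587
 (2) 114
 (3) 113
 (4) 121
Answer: 3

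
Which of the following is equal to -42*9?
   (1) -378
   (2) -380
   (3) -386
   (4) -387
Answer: 1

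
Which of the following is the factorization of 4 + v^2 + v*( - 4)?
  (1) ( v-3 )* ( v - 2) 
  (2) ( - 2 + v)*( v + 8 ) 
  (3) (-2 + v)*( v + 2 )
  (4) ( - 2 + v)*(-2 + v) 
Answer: 4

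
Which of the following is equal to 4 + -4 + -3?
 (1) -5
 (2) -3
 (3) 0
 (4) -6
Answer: 2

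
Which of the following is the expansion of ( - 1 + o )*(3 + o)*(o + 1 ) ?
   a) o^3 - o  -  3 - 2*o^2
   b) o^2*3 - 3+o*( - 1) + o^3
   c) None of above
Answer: b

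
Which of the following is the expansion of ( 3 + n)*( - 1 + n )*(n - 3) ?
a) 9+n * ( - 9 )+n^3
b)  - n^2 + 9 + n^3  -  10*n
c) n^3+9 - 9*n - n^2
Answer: c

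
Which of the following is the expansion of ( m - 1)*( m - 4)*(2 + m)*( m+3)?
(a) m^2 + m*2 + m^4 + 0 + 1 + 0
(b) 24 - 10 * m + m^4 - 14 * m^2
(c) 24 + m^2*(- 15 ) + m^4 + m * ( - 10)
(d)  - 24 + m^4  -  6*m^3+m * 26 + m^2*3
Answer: c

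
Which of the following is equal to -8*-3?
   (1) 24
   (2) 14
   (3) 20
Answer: 1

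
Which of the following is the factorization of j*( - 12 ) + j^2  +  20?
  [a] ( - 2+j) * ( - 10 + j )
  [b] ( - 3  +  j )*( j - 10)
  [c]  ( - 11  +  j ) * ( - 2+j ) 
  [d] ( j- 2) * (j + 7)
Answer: a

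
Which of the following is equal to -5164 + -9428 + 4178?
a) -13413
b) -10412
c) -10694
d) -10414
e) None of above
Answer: d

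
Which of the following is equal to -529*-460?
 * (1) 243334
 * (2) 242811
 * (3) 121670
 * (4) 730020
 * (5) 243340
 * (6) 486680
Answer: 5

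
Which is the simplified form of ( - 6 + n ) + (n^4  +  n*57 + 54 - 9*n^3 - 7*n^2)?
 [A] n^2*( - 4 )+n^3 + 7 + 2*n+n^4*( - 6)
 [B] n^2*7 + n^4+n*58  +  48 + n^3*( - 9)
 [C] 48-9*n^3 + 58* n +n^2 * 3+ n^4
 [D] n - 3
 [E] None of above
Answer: E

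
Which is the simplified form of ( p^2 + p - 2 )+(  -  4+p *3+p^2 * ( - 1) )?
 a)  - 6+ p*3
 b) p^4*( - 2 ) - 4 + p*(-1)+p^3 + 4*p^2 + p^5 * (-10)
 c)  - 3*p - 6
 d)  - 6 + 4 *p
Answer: d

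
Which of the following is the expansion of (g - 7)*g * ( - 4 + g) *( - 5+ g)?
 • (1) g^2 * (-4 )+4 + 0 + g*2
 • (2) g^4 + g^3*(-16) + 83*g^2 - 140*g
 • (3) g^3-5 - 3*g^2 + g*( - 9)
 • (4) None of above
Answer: 2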